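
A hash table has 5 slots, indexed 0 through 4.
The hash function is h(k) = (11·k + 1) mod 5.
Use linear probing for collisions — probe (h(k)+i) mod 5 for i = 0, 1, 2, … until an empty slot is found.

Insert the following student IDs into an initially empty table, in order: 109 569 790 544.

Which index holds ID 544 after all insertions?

3

109 hashes to 0; slot 0 is free -> place at 0.
569 hashes to 0; 0 taken -> place at 1.
790 hashes to 1; 1 taken -> place at 2.
544 hashes to 0; 0,1,2 taken -> place at 3.
Table: [109, 569, 790, 544, _]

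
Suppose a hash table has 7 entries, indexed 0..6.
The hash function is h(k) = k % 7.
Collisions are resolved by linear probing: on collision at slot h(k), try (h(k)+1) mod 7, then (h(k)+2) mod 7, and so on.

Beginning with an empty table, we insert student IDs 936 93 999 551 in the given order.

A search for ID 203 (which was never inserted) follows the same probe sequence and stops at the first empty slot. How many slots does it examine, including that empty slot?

936 hashes to 5; slot 5 is free -> place at 5.
93 hashes to 2; slot 2 is free -> place at 2.
999 hashes to 5; 5 taken -> place at 6.
551 hashes to 5; 5,6 taken -> place at 0.
Table: [551, ∅, 93, ∅, ∅, 936, 999]
Lookup 203: h=0, probe 0,1 → slot 1 empty, not found.

2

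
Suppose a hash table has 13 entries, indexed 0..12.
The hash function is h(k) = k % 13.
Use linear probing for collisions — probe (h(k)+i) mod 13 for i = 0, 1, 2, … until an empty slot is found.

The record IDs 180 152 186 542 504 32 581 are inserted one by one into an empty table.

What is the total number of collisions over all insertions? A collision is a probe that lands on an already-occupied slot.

7

180: h=11 → slot 11
152: h=9 → slot 9
186: h=4 → slot 4
542: h=9, probe 9,10 → slot 10
504: h=10, probe 10,11,12 → slot 12
32: h=6 → slot 6
581: h=9, probe 9,10,11,12,0 → slot 0
Table: [581, ∅, ∅, ∅, 186, ∅, 32, ∅, ∅, 152, 542, 180, 504]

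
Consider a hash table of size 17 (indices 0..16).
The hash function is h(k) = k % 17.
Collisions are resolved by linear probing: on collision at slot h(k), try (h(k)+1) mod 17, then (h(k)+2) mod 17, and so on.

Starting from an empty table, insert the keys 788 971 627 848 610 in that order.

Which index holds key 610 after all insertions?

0

788: h=6 -> slot 6
971: h=2 -> slot 2
627: h=15 -> slot 15
848: h=15, probe 15,16 -> slot 16
610: h=15, probe 15,16,0 -> slot 0
Table: [610, _, 971, _, _, _, 788, _, _, _, _, _, _, _, _, 627, 848]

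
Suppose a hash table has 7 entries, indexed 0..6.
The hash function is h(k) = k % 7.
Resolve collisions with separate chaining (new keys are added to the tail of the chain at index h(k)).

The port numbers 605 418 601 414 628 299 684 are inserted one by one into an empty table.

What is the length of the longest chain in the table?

4

605 -> bucket 3
418 -> bucket 5
601 -> bucket 6
414 -> bucket 1
628 -> bucket 5 (collision)
299 -> bucket 5 (collision)
684 -> bucket 5 (collision)
Final buckets:
0: -
1: 414
2: -
3: 605
4: -
5: 418 -> 628 -> 299 -> 684
6: 601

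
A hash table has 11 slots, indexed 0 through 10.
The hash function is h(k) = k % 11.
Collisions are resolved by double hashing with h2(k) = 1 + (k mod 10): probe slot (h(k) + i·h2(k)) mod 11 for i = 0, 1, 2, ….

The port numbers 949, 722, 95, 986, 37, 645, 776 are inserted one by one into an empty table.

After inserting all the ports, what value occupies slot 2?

95

949 hashes to 3; slot 3 is free -> place at 3.
722 hashes to 7; slot 7 is free -> place at 7.
95 hashes to 7, h2=6; 7 taken -> place at 2.
986 hashes to 7, h2=7; 7,3 taken -> place at 10.
37 hashes to 4; slot 4 is free -> place at 4.
645 hashes to 7, h2=6; 7,2 taken -> place at 8.
776 hashes to 6; slot 6 is free -> place at 6.
Table: [_, _, 95, 949, 37, _, 776, 722, 645, _, 986]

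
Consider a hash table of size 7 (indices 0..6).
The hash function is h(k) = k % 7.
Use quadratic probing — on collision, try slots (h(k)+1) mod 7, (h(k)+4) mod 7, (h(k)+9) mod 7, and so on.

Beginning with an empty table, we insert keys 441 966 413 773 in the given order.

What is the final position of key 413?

4

441: h=0 -> slot 0
966: h=0, probe 0,1 -> slot 1
413: h=0, probe 0,1,4 -> slot 4
773: h=3 -> slot 3
Table: [441, 966, -, 773, 413, -, -]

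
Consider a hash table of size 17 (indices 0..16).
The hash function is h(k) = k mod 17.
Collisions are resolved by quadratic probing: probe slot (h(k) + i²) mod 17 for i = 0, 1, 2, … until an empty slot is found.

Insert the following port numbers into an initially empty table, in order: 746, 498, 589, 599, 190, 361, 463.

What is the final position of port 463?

13

Insert 746: h=15, slot 15 empty -> index 15.
Insert 498: h=5, slot 5 empty -> index 5.
Insert 589: h=11, slot 11 empty -> index 11.
Insert 599: h=4, slot 4 empty -> index 4.
Insert 190: h=3, slot 3 empty -> index 3.
Insert 361: h=4, slots 4,5 occupied -> index 8.
Insert 463: h=4, slots 4,5,8 occupied -> index 13.
Table: [., ., ., 190, 599, 498, ., ., 361, ., ., 589, ., 463, ., 746, .]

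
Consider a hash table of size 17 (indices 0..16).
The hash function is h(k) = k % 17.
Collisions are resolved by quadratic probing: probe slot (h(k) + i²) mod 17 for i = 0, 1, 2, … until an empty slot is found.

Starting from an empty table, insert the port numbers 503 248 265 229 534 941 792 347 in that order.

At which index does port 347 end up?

Insert 503: h=10, slot 10 empty → index 10.
Insert 248: h=10, slot 10 occupied → index 11.
Insert 265: h=10, slots 10,11 occupied → index 14.
Insert 229: h=8, slot 8 empty → index 8.
Insert 534: h=7, slot 7 empty → index 7.
Insert 941: h=6, slot 6 empty → index 6.
Insert 792: h=10, slots 10,11,14 occupied → index 2.
Insert 347: h=7, slots 7,8,11 occupied → index 16.
Table: [∅, ∅, 792, ∅, ∅, ∅, 941, 534, 229, ∅, 503, 248, ∅, ∅, 265, ∅, 347]

16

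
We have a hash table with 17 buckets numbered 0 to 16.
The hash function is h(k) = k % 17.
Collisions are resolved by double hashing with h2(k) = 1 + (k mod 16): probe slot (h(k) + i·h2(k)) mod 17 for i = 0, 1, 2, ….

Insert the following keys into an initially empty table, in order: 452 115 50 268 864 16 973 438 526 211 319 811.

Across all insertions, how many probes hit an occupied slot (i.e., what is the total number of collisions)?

452 hashes to 10; slot 10 is free -> place at 10.
115 hashes to 13; slot 13 is free -> place at 13.
50 hashes to 16; slot 16 is free -> place at 16.
268 hashes to 13, h2=13; 13 taken -> place at 9.
864 hashes to 14; slot 14 is free -> place at 14.
16 hashes to 16, h2=1; 16 taken -> place at 0.
973 hashes to 4; slot 4 is free -> place at 4.
438 hashes to 13, h2=7; 13 taken -> place at 3.
526 hashes to 16, h2=15; 16,14 taken -> place at 12.
211 hashes to 7; slot 7 is free -> place at 7.
319 hashes to 13, h2=16; 13,12 taken -> place at 11.
811 hashes to 12, h2=12; 12,7 taken -> place at 2.
Table: [16, —, 811, 438, 973, —, —, 211, —, 268, 452, 319, 526, 115, 864, —, 50]

9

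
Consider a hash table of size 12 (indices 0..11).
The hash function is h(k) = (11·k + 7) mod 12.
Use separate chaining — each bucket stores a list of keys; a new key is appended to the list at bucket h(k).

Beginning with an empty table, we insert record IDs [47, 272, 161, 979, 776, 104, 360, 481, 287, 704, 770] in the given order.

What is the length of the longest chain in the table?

Insert 47: h=8, bucket 8 empty → new chain.
Insert 272: h=11, bucket 11 empty → new chain.
Insert 161: h=2, bucket 2 empty → new chain.
Insert 979: h=0, bucket 0 empty → new chain.
Insert 776: h=11, bucket 11 nonempty → append to chain.
Insert 104: h=11, bucket 11 nonempty → append to chain.
Insert 360: h=7, bucket 7 empty → new chain.
Insert 481: h=6, bucket 6 empty → new chain.
Insert 287: h=8, bucket 8 nonempty → append to chain.
Insert 704: h=11, bucket 11 nonempty → append to chain.
Insert 770: h=5, bucket 5 empty → new chain.
Final buckets:
0: 979
1: —
2: 161
3: —
4: —
5: 770
6: 481
7: 360
8: 47 -> 287
9: —
10: —
11: 272 -> 776 -> 104 -> 704

4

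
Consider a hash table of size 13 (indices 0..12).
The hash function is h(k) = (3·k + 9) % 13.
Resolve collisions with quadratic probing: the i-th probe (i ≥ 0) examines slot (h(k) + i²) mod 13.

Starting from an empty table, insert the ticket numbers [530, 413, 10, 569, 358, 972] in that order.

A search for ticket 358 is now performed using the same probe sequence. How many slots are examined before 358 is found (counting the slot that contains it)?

Insert 530: h=0, slot 0 empty => index 0.
Insert 413: h=0, slot 0 occupied => index 1.
Insert 10: h=0, slots 0,1 occupied => index 4.
Insert 569: h=0, slots 0,1,4 occupied => index 9.
Insert 358: h=4, slot 4 occupied => index 5.
Insert 972: h=0, slots 0,1,4,9 occupied => index 3.
Table: [530, 413, _, 972, 10, 358, _, _, _, 569, _, _, _]
Lookup 358: h=4, probe 4,5 → found at 5.

2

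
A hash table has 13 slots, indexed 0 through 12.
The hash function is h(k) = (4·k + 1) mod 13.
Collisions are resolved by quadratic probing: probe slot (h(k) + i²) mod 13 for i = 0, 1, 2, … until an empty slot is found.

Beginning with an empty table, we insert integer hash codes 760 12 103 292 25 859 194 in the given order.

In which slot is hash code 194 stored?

760: h=12 => slot 12
12: h=10 => slot 10
103: h=10, probe 10,11 => slot 11
292: h=12, probe 12,0 => slot 0
25: h=10, probe 10,11,1 => slot 1
859: h=5 => slot 5
194: h=10, probe 10,11,1,6 => slot 6
Table: [292, 25, —, —, —, 859, 194, —, —, —, 12, 103, 760]

6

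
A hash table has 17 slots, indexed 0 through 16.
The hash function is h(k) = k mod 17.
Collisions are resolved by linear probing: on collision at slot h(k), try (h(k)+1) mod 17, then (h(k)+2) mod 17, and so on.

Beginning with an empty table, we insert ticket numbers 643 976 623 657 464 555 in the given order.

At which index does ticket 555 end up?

643: h=14 → slot 14
976: h=7 → slot 7
623: h=11 → slot 11
657: h=11, probe 11,12 → slot 12
464: h=5 → slot 5
555: h=11, probe 11,12,13 → slot 13
Table: [—, —, —, —, —, 464, —, 976, —, —, —, 623, 657, 555, 643, —, —]

13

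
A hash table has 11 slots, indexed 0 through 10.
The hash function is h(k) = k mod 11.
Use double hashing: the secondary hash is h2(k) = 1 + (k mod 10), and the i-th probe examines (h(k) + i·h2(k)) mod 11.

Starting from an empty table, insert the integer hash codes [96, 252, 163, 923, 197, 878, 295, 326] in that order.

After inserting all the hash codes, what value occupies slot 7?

96: h=8 => slot 8
252: h=10 => slot 10
163: h=9 => slot 9
923: h=10, h2=4, probe 10,3 => slot 3
197: h=10, h2=8, probe 10,7 => slot 7
878: h=9, h2=9, probe 9,7,5 => slot 5
295: h=9, h2=6, probe 9,4 => slot 4
326: h=7, h2=7, probe 7,3,10,6 => slot 6
Table: [., ., ., 923, 295, 878, 326, 197, 96, 163, 252]

197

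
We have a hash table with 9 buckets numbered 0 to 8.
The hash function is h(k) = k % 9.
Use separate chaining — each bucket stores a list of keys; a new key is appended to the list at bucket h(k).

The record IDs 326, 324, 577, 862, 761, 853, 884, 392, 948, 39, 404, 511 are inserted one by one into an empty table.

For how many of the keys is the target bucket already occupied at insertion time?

326 -> bucket 2
324 -> bucket 0
577 -> bucket 1
862 -> bucket 7
761 -> bucket 5
853 -> bucket 7 (collision)
884 -> bucket 2 (collision)
392 -> bucket 5 (collision)
948 -> bucket 3
39 -> bucket 3 (collision)
404 -> bucket 8
511 -> bucket 7 (collision)
Final buckets:
0: 324
1: 577
2: 326 -> 884
3: 948 -> 39
4: ∅
5: 761 -> 392
6: ∅
7: 862 -> 853 -> 511
8: 404

5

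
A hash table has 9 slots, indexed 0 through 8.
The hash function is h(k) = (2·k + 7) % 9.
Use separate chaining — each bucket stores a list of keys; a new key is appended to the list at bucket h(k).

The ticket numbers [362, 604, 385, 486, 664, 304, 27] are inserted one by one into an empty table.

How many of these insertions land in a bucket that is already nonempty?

Insert 362: h=2, bucket 2 empty → new chain.
Insert 604: h=0, bucket 0 empty → new chain.
Insert 385: h=3, bucket 3 empty → new chain.
Insert 486: h=7, bucket 7 empty → new chain.
Insert 664: h=3, bucket 3 nonempty → append to chain.
Insert 304: h=3, bucket 3 nonempty → append to chain.
Insert 27: h=7, bucket 7 nonempty → append to chain.
Final buckets:
0: 604
1: _
2: 362
3: 385 -> 664 -> 304
4: _
5: _
6: _
7: 486 -> 27
8: _

3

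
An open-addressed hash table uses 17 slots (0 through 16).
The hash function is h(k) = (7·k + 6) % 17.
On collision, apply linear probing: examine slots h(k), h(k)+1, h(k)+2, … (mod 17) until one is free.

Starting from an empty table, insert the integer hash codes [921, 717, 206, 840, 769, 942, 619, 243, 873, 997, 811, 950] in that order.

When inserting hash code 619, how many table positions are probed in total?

3

Insert 921: h=10, slot 10 empty => index 10.
Insert 717: h=10, slot 10 occupied => index 11.
Insert 206: h=3, slot 3 empty => index 3.
Insert 840: h=4, slot 4 empty => index 4.
Insert 769: h=0, slot 0 empty => index 0.
Insert 942: h=4, slot 4 occupied => index 5.
Insert 619: h=4, slots 4,5 occupied => index 6.
Insert 243: h=7, slot 7 empty => index 7.
Insert 873: h=14, slot 14 empty => index 14.
Insert 997: h=15, slot 15 empty => index 15.
Insert 811: h=5, slots 5,6,7 occupied => index 8.
Insert 950: h=9, slot 9 empty => index 9.
Table: [769, —, —, 206, 840, 942, 619, 243, 811, 950, 921, 717, —, —, 873, 997, —]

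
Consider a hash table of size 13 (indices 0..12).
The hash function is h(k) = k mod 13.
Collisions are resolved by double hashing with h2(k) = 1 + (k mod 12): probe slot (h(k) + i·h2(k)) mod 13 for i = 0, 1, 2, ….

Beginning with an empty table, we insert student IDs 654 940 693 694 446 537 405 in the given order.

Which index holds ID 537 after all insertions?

11

Insert 654: h=4, slot 4 empty => index 4.
Insert 940: h=4, h2=5, slot 4 occupied => index 9.
Insert 693: h=4, h2=10, slot 4 occupied => index 1.
Insert 694: h=5, slot 5 empty => index 5.
Insert 446: h=4, h2=3, slot 4 occupied => index 7.
Insert 537: h=4, h2=10, slots 4,1 occupied => index 11.
Insert 405: h=2, slot 2 empty => index 2.
Table: [—, 693, 405, —, 654, 694, —, 446, —, 940, —, 537, —]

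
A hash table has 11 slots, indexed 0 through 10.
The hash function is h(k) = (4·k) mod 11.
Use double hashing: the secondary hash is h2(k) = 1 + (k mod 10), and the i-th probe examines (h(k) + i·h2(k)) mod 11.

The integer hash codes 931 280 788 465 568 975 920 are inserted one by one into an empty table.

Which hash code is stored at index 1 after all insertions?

465

931 hashes to 6; slot 6 is free -> place at 6.
280 hashes to 9; slot 9 is free -> place at 9.
788 hashes to 6, h2=9; 6 taken -> place at 4.
465 hashes to 1; slot 1 is free -> place at 1.
568 hashes to 6, h2=9; 6,4 taken -> place at 2.
975 hashes to 6, h2=6; 6,1 taken -> place at 7.
920 hashes to 6, h2=1; 6,7 taken -> place at 8.
Table: [∅, 465, 568, ∅, 788, ∅, 931, 975, 920, 280, ∅]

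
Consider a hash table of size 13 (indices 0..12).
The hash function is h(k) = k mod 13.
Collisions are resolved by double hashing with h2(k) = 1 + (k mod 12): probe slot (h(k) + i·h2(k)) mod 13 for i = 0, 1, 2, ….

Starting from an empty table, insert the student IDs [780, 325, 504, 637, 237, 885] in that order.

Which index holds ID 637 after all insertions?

780: h=0 -> slot 0
325: h=0, h2=2, probe 0,2 -> slot 2
504: h=10 -> slot 10
637: h=0, h2=2, probe 0,2,4 -> slot 4
237: h=3 -> slot 3
885: h=1 -> slot 1
Table: [780, 885, 325, 237, 637, —, —, —, —, —, 504, —, —]

4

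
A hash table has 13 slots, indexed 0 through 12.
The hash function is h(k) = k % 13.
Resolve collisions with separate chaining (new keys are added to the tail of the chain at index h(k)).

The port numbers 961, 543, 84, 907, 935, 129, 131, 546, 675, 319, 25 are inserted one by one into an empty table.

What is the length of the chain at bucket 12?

5

Insert 961: h=12, bucket 12 empty -> new chain.
Insert 543: h=10, bucket 10 empty -> new chain.
Insert 84: h=6, bucket 6 empty -> new chain.
Insert 907: h=10, bucket 10 nonempty -> append to chain.
Insert 935: h=12, bucket 12 nonempty -> append to chain.
Insert 129: h=12, bucket 12 nonempty -> append to chain.
Insert 131: h=1, bucket 1 empty -> new chain.
Insert 546: h=0, bucket 0 empty -> new chain.
Insert 675: h=12, bucket 12 nonempty -> append to chain.
Insert 319: h=7, bucket 7 empty -> new chain.
Insert 25: h=12, bucket 12 nonempty -> append to chain.
Final buckets:
0: 546
1: 131
2: .
3: .
4: .
5: .
6: 84
7: 319
8: .
9: .
10: 543 -> 907
11: .
12: 961 -> 935 -> 129 -> 675 -> 25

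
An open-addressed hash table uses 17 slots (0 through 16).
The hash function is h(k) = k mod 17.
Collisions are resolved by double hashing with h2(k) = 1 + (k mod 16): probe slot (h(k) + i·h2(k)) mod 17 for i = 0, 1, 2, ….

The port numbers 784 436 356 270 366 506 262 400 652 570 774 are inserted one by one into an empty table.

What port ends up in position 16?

784: h=2 → slot 2
436: h=11 → slot 11
356: h=16 → slot 16
270: h=15 → slot 15
366: h=9 → slot 9
506: h=13 → slot 13
262: h=7 → slot 7
400: h=9, h2=1, probe 9,10 → slot 10
652: h=6 → slot 6
570: h=9, h2=11, probe 9,3 → slot 3
774: h=9, h2=7, probe 9,16,6,13,3,10,0 → slot 0
Table: [774, ., 784, 570, ., ., 652, 262, ., 366, 400, 436, ., 506, ., 270, 356]

356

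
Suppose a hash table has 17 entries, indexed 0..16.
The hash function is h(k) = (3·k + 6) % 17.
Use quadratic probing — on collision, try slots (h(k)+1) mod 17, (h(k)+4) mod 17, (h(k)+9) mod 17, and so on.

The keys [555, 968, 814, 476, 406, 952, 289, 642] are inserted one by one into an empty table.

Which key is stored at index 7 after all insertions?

952

555: h=5 => slot 5
968: h=3 => slot 3
814: h=0 => slot 0
476: h=6 => slot 6
406: h=0, probe 0,1 => slot 1
952: h=6, probe 6,7 => slot 7
289: h=6, probe 6,7,10 => slot 10
642: h=11 => slot 11
Table: [814, 406, -, 968, -, 555, 476, 952, -, -, 289, 642, -, -, -, -, -]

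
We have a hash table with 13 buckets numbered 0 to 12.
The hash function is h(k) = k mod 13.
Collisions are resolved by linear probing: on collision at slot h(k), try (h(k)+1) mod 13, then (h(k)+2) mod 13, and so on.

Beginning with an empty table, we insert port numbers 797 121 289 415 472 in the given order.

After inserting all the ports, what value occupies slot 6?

797: h=4 => slot 4
121: h=4, probe 4,5 => slot 5
289: h=3 => slot 3
415: h=12 => slot 12
472: h=4, probe 4,5,6 => slot 6
Table: [., ., ., 289, 797, 121, 472, ., ., ., ., ., 415]

472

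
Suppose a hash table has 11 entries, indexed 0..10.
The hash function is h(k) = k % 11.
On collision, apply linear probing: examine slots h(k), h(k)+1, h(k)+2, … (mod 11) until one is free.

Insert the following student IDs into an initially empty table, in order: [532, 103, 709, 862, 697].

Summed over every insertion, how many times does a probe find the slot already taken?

9

Insert 532: h=4, slot 4 empty -> index 4.
Insert 103: h=4, slot 4 occupied -> index 5.
Insert 709: h=5, slot 5 occupied -> index 6.
Insert 862: h=4, slots 4,5,6 occupied -> index 7.
Insert 697: h=4, slots 4,5,6,7 occupied -> index 8.
Table: [—, —, —, —, 532, 103, 709, 862, 697, —, —]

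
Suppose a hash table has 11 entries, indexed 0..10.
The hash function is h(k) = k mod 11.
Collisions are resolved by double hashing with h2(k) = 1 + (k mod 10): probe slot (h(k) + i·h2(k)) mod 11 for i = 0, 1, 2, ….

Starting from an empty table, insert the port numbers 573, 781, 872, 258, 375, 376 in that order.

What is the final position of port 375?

573 hashes to 1; slot 1 is free → place at 1.
781 hashes to 0; slot 0 is free → place at 0.
872 hashes to 3; slot 3 is free → place at 3.
258 hashes to 5; slot 5 is free → place at 5.
375 hashes to 1, h2=6; 1 taken → place at 7.
376 hashes to 2; slot 2 is free → place at 2.
Table: [781, 573, 376, 872, ∅, 258, ∅, 375, ∅, ∅, ∅]

7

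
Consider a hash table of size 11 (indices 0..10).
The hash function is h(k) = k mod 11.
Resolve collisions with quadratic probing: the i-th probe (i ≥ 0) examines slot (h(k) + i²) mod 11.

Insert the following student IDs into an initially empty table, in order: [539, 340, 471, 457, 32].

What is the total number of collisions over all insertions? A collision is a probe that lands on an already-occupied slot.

2

539 hashes to 0; slot 0 is free => place at 0.
340 hashes to 10; slot 10 is free => place at 10.
471 hashes to 9; slot 9 is free => place at 9.
457 hashes to 6; slot 6 is free => place at 6.
32 hashes to 10; 10,0 taken => place at 3.
Table: [539, ., ., 32, ., ., 457, ., ., 471, 340]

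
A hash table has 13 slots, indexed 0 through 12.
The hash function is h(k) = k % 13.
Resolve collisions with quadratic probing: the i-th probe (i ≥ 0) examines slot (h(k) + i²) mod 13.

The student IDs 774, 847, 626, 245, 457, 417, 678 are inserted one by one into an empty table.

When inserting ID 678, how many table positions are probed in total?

5

774: h=7 -> slot 7
847: h=2 -> slot 2
626: h=2, probe 2,3 -> slot 3
245: h=11 -> slot 11
457: h=2, probe 2,3,6 -> slot 6
417: h=1 -> slot 1
678: h=2, probe 2,3,6,11,5 -> slot 5
Table: [—, 417, 847, 626, —, 678, 457, 774, —, —, —, 245, —]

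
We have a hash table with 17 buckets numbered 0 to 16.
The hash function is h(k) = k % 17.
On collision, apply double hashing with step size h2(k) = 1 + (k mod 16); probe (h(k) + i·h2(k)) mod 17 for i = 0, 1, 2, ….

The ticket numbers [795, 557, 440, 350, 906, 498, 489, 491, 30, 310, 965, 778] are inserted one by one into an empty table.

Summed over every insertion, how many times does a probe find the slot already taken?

795 hashes to 13; slot 13 is free → place at 13.
557 hashes to 13, h2=14; 13 taken → place at 10.
440 hashes to 15; slot 15 is free → place at 15.
350 hashes to 10, h2=15; 10 taken → place at 8.
906 hashes to 5; slot 5 is free → place at 5.
498 hashes to 5, h2=3; 5,8 taken → place at 11.
489 hashes to 13, h2=10; 13 taken → place at 6.
491 hashes to 15, h2=12; 15,10,5 taken → place at 0.
30 hashes to 13, h2=15; 13,11 taken → place at 9.
310 hashes to 4; slot 4 is free → place at 4.
965 hashes to 13, h2=6; 13 taken → place at 2.
778 hashes to 13, h2=11; 13 taken → place at 7.
Table: [491, -, 965, -, 310, 906, 489, 778, 350, 30, 557, 498, -, 795, -, 440, -]

12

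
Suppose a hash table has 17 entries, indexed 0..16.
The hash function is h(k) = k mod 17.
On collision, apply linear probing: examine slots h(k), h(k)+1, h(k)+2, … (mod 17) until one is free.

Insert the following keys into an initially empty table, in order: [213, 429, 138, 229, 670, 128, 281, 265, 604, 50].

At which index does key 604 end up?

213: h=9 => slot 9
429: h=4 => slot 4
138: h=2 => slot 2
229: h=8 => slot 8
670: h=7 => slot 7
128: h=9, probe 9,10 => slot 10
281: h=9, probe 9,10,11 => slot 11
265: h=10, probe 10,11,12 => slot 12
604: h=9, probe 9,10,11,12,13 => slot 13
50: h=16 => slot 16
Table: [., ., 138, ., 429, ., ., 670, 229, 213, 128, 281, 265, 604, ., ., 50]

13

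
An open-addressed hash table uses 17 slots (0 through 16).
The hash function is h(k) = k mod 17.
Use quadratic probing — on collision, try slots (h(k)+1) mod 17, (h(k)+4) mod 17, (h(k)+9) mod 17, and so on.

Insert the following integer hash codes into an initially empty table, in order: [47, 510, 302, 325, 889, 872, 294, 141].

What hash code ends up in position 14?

302

47: h=13 → slot 13
510: h=0 → slot 0
302: h=13, probe 13,14 → slot 14
325: h=2 → slot 2
889: h=5 → slot 5
872: h=5, probe 5,6 → slot 6
294: h=5, probe 5,6,9 → slot 9
141: h=5, probe 5,6,9,14,4 → slot 4
Table: [510, —, 325, —, 141, 889, 872, —, —, 294, —, —, —, 47, 302, —, —]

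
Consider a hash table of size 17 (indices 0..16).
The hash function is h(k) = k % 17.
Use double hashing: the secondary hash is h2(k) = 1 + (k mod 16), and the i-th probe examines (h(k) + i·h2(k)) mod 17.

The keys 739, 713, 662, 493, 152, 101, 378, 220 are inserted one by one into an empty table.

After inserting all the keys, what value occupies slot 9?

Insert 739: h=8, slot 8 empty => index 8.
Insert 713: h=16, slot 16 empty => index 16.
Insert 662: h=16, h2=7, slot 16 occupied => index 6.
Insert 493: h=0, slot 0 empty => index 0.
Insert 152: h=16, h2=9, slots 16,8,0 occupied => index 9.
Insert 101: h=16, h2=6, slot 16 occupied => index 5.
Insert 378: h=4, slot 4 empty => index 4.
Insert 220: h=16, h2=13, slot 16 occupied => index 12.
Table: [493, ., ., ., 378, 101, 662, ., 739, 152, ., ., 220, ., ., ., 713]

152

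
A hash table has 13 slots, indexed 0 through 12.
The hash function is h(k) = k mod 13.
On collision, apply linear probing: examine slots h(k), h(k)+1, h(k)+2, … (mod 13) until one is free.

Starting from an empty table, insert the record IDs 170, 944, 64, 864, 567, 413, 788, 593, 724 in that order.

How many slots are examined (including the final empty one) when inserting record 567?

2

170: h=1 → slot 1
944: h=8 → slot 8
64: h=12 → slot 12
864: h=6 → slot 6
567: h=8, probe 8,9 → slot 9
413: h=10 → slot 10
788: h=8, probe 8,9,10,11 → slot 11
593: h=8, probe 8,9,10,11,12,0 → slot 0
724: h=9, probe 9,10,11,12,0,1,2 → slot 2
Table: [593, 170, 724, _, _, _, 864, _, 944, 567, 413, 788, 64]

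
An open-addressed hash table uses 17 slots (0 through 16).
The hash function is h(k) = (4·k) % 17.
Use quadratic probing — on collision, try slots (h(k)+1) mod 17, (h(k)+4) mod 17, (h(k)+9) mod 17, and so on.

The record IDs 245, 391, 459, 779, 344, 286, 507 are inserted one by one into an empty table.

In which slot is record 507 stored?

Insert 245: h=11, slot 11 empty -> index 11.
Insert 391: h=0, slot 0 empty -> index 0.
Insert 459: h=0, slot 0 occupied -> index 1.
Insert 779: h=5, slot 5 empty -> index 5.
Insert 344: h=16, slot 16 empty -> index 16.
Insert 286: h=5, slot 5 occupied -> index 6.
Insert 507: h=5, slots 5,6 occupied -> index 9.
Table: [391, 459, —, —, —, 779, 286, —, —, 507, —, 245, —, —, —, —, 344]

9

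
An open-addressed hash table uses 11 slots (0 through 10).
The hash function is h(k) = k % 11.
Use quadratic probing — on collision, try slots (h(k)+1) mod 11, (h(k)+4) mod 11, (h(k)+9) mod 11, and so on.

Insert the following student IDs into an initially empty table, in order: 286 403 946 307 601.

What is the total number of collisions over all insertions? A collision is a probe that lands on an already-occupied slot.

2

Insert 286: h=0, slot 0 empty -> index 0.
Insert 403: h=7, slot 7 empty -> index 7.
Insert 946: h=0, slot 0 occupied -> index 1.
Insert 307: h=10, slot 10 empty -> index 10.
Insert 601: h=7, slot 7 occupied -> index 8.
Table: [286, 946, ∅, ∅, ∅, ∅, ∅, 403, 601, ∅, 307]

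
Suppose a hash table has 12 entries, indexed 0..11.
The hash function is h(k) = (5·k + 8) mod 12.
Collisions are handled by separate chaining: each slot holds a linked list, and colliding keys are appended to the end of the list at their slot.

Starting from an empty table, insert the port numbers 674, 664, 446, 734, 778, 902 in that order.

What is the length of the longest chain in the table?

674 -> bucket 6
664 -> bucket 4
446 -> bucket 6 (collision)
734 -> bucket 6 (collision)
778 -> bucket 10
902 -> bucket 6 (collision)
Final buckets:
0: .
1: .
2: .
3: .
4: 664
5: .
6: 674 -> 446 -> 734 -> 902
7: .
8: .
9: .
10: 778
11: .

4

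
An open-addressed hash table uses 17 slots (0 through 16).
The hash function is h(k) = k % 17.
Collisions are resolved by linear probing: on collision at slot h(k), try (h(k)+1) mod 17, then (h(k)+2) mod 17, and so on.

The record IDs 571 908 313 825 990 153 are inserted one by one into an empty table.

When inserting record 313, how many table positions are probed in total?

2

Insert 571: h=10, slot 10 empty → index 10.
Insert 908: h=7, slot 7 empty → index 7.
Insert 313: h=7, slot 7 occupied → index 8.
Insert 825: h=9, slot 9 empty → index 9.
Insert 990: h=4, slot 4 empty → index 4.
Insert 153: h=0, slot 0 empty → index 0.
Table: [153, _, _, _, 990, _, _, 908, 313, 825, 571, _, _, _, _, _, _]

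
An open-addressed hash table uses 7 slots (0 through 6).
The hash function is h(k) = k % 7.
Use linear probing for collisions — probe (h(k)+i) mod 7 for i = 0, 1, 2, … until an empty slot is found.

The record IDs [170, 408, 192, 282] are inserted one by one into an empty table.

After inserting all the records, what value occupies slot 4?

192

170: h=2 -> slot 2
408: h=2, probe 2,3 -> slot 3
192: h=3, probe 3,4 -> slot 4
282: h=2, probe 2,3,4,5 -> slot 5
Table: [∅, ∅, 170, 408, 192, 282, ∅]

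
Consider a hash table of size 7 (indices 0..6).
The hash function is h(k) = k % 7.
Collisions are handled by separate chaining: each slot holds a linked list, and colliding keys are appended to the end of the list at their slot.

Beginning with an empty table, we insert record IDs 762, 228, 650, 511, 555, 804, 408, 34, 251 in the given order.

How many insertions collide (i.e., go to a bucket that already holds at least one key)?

Insert 762: h=6, bucket 6 empty → new chain.
Insert 228: h=4, bucket 4 empty → new chain.
Insert 650: h=6, bucket 6 nonempty → append to chain.
Insert 511: h=0, bucket 0 empty → new chain.
Insert 555: h=2, bucket 2 empty → new chain.
Insert 804: h=6, bucket 6 nonempty → append to chain.
Insert 408: h=2, bucket 2 nonempty → append to chain.
Insert 34: h=6, bucket 6 nonempty → append to chain.
Insert 251: h=6, bucket 6 nonempty → append to chain.
Final buckets:
0: 511
1: —
2: 555 -> 408
3: —
4: 228
5: —
6: 762 -> 650 -> 804 -> 34 -> 251

5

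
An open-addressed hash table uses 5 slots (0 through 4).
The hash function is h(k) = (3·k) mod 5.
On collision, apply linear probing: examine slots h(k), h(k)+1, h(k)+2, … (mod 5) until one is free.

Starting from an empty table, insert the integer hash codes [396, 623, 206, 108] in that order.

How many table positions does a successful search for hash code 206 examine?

Insert 396: h=3, slot 3 empty => index 3.
Insert 623: h=4, slot 4 empty => index 4.
Insert 206: h=3, slots 3,4 occupied => index 0.
Insert 108: h=4, slots 4,0 occupied => index 1.
Table: [206, 108, ., 396, 623]
Lookup 206: h=3, probe 3,4,0 → found at 0.

3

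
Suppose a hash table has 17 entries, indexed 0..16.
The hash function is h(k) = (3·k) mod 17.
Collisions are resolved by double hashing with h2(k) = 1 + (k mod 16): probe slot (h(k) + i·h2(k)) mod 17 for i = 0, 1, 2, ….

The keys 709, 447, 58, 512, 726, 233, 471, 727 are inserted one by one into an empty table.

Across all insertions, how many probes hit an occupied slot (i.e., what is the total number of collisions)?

709 hashes to 2; slot 2 is free → place at 2.
447 hashes to 15; slot 15 is free → place at 15.
58 hashes to 4; slot 4 is free → place at 4.
512 hashes to 6; slot 6 is free → place at 6.
726 hashes to 2, h2=7; 2 taken → place at 9.
233 hashes to 2, h2=10; 2 taken → place at 12.
471 hashes to 2, h2=8; 2 taken → place at 10.
727 hashes to 5; slot 5 is free → place at 5.
Table: [∅, ∅, 709, ∅, 58, 727, 512, ∅, ∅, 726, 471, ∅, 233, ∅, ∅, 447, ∅]

3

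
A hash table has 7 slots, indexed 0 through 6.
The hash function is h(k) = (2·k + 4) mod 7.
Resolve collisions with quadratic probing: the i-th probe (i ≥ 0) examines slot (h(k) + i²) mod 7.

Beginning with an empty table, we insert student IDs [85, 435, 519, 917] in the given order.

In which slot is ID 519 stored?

85: h=6 => slot 6
435: h=6, probe 6,0 => slot 0
519: h=6, probe 6,0,3 => slot 3
917: h=4 => slot 4
Table: [435, ., ., 519, 917, ., 85]

3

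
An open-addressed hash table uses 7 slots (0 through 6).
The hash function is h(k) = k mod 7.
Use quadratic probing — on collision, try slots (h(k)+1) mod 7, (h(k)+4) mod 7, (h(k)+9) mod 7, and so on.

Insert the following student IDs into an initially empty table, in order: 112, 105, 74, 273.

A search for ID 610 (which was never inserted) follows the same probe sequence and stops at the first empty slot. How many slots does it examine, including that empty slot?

112 hashes to 0; slot 0 is free → place at 0.
105 hashes to 0; 0 taken → place at 1.
74 hashes to 4; slot 4 is free → place at 4.
273 hashes to 0; 0,1,4 taken → place at 2.
Table: [112, 105, 273, ∅, 74, ∅, ∅]
Lookup 610: h=1, probe 1,2,5 → slot 5 empty, not found.

3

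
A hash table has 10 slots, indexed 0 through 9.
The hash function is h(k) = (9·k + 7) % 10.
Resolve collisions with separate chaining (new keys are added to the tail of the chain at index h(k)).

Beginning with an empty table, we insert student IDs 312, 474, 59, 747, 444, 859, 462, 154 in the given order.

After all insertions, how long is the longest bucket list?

3

Insert 312: h=5, bucket 5 empty → new chain.
Insert 474: h=3, bucket 3 empty → new chain.
Insert 59: h=8, bucket 8 empty → new chain.
Insert 747: h=0, bucket 0 empty → new chain.
Insert 444: h=3, bucket 3 nonempty → append to chain.
Insert 859: h=8, bucket 8 nonempty → append to chain.
Insert 462: h=5, bucket 5 nonempty → append to chain.
Insert 154: h=3, bucket 3 nonempty → append to chain.
Final buckets:
0: 747
1: —
2: —
3: 474 -> 444 -> 154
4: —
5: 312 -> 462
6: —
7: —
8: 59 -> 859
9: —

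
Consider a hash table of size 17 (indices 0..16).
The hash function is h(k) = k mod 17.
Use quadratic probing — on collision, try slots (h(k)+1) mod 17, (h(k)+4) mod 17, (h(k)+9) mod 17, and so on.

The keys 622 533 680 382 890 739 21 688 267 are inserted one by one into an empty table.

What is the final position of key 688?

12

622 hashes to 10; slot 10 is free -> place at 10.
533 hashes to 6; slot 6 is free -> place at 6.
680 hashes to 0; slot 0 is free -> place at 0.
382 hashes to 8; slot 8 is free -> place at 8.
890 hashes to 6; 6 taken -> place at 7.
739 hashes to 8; 8 taken -> place at 9.
21 hashes to 4; slot 4 is free -> place at 4.
688 hashes to 8; 8,9 taken -> place at 12.
267 hashes to 12; 12 taken -> place at 13.
Table: [680, —, —, —, 21, —, 533, 890, 382, 739, 622, —, 688, 267, —, —, —]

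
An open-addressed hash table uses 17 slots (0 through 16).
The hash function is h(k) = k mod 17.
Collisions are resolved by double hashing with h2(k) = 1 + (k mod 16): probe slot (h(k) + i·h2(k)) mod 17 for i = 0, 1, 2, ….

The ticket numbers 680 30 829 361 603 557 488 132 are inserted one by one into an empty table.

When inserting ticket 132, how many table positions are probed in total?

680 hashes to 0; slot 0 is free -> place at 0.
30 hashes to 13; slot 13 is free -> place at 13.
829 hashes to 13, h2=14; 13 taken -> place at 10.
361 hashes to 4; slot 4 is free -> place at 4.
603 hashes to 8; slot 8 is free -> place at 8.
557 hashes to 13, h2=14; 13,10 taken -> place at 7.
488 hashes to 12; slot 12 is free -> place at 12.
132 hashes to 13, h2=5; 13 taken -> place at 1.
Table: [680, 132, -, -, 361, -, -, 557, 603, -, 829, -, 488, 30, -, -, -]

2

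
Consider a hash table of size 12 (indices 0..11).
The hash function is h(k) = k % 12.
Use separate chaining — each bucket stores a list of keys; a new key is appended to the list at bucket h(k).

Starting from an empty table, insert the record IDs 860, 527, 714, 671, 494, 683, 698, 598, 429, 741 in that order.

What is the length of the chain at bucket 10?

1

Insert 860: h=8, bucket 8 empty -> new chain.
Insert 527: h=11, bucket 11 empty -> new chain.
Insert 714: h=6, bucket 6 empty -> new chain.
Insert 671: h=11, bucket 11 nonempty -> append to chain.
Insert 494: h=2, bucket 2 empty -> new chain.
Insert 683: h=11, bucket 11 nonempty -> append to chain.
Insert 698: h=2, bucket 2 nonempty -> append to chain.
Insert 598: h=10, bucket 10 empty -> new chain.
Insert 429: h=9, bucket 9 empty -> new chain.
Insert 741: h=9, bucket 9 nonempty -> append to chain.
Final buckets:
0: -
1: -
2: 494 -> 698
3: -
4: -
5: -
6: 714
7: -
8: 860
9: 429 -> 741
10: 598
11: 527 -> 671 -> 683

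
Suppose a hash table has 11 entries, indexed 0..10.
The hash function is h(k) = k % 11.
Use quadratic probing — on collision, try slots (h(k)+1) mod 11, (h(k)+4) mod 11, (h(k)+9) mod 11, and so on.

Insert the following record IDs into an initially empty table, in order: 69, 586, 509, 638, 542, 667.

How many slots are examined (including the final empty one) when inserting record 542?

4

69 hashes to 3; slot 3 is free -> place at 3.
586 hashes to 3; 3 taken -> place at 4.
509 hashes to 3; 3,4 taken -> place at 7.
638 hashes to 0; slot 0 is free -> place at 0.
542 hashes to 3; 3,4,7 taken -> place at 1.
667 hashes to 7; 7 taken -> place at 8.
Table: [638, 542, ∅, 69, 586, ∅, ∅, 509, 667, ∅, ∅]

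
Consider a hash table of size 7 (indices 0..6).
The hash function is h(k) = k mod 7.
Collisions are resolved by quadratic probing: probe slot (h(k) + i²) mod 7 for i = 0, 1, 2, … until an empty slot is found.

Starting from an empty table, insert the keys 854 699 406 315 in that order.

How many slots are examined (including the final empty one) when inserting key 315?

Insert 854: h=0, slot 0 empty -> index 0.
Insert 699: h=6, slot 6 empty -> index 6.
Insert 406: h=0, slot 0 occupied -> index 1.
Insert 315: h=0, slots 0,1 occupied -> index 4.
Table: [854, 406, -, -, 315, -, 699]

3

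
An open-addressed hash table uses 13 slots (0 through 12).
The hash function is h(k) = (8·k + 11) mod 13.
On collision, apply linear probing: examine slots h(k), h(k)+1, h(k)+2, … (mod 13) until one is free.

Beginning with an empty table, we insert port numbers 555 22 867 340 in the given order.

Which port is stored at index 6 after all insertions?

22

555: h=5 -> slot 5
22: h=5, probe 5,6 -> slot 6
867: h=5, probe 5,6,7 -> slot 7
340: h=1 -> slot 1
Table: [∅, 340, ∅, ∅, ∅, 555, 22, 867, ∅, ∅, ∅, ∅, ∅]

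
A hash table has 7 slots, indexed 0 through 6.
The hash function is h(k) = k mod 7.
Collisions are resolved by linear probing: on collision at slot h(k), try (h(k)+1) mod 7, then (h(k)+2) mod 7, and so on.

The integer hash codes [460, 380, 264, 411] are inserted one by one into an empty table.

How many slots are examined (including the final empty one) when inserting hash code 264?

2

Insert 460: h=5, slot 5 empty → index 5.
Insert 380: h=2, slot 2 empty → index 2.
Insert 264: h=5, slot 5 occupied → index 6.
Insert 411: h=5, slots 5,6 occupied → index 0.
Table: [411, —, 380, —, —, 460, 264]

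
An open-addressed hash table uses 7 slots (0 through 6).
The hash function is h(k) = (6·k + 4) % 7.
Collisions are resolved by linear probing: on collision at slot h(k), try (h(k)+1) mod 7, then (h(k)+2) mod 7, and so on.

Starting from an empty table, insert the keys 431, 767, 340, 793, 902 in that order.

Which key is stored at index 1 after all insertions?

Insert 431: h=0, slot 0 empty => index 0.
Insert 767: h=0, slot 0 occupied => index 1.
Insert 340: h=0, slots 0,1 occupied => index 2.
Insert 793: h=2, slot 2 occupied => index 3.
Insert 902: h=5, slot 5 empty => index 5.
Table: [431, 767, 340, 793, ., 902, .]

767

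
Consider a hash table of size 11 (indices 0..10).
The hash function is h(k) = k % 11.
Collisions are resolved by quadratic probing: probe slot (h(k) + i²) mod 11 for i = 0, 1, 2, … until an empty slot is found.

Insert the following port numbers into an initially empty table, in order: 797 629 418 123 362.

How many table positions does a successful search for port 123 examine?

2

797: h=5 → slot 5
629: h=2 → slot 2
418: h=0 → slot 0
123: h=2, probe 2,3 → slot 3
362: h=10 → slot 10
Table: [418, -, 629, 123, -, 797, -, -, -, -, 362]
Lookup 123: h=2, probe 2,3 → found at 3.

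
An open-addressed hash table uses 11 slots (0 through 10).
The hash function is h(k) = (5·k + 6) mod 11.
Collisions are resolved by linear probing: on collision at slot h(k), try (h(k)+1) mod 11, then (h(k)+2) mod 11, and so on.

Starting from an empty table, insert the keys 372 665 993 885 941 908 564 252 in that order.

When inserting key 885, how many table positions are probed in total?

3

372: h=7 → slot 7
665: h=9 → slot 9
993: h=10 → slot 10
885: h=9, probe 9,10,0 → slot 0
941: h=3 → slot 3
908: h=3, probe 3,4 → slot 4
564: h=10, probe 10,0,1 → slot 1
252: h=1, probe 1,2 → slot 2
Table: [885, 564, 252, 941, 908, -, -, 372, -, 665, 993]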